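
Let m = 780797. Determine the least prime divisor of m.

31

780797 is odd.
Digit sum 38, not divisible by 3.
Ends in 7: not divisible by 5.
7: 780797 = 7·111542 + 3
11: 780797 = 11·70981 + 6
13: 780797 = 13·60061 + 4
17: 780797 = 17·45929 + 4
19: 780797 = 19·41094 + 11
23: 780797 = 23·33947 + 16
29: 780797 = 29·26924 + 1
31: 780797 = 31·25187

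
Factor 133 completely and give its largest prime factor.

19

133 = 7 · 19
19 is prime.
So 133 = 7 · 19; the largest prime factor is 19.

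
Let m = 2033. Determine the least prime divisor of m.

19

2033 is odd.
Digit sum 8, not divisible by 3.
Ends in 3: not divisible by 5.
7: 2033 = 7·290 + 3
11: 2033 = 11·184 + 9
13: 2033 = 13·156 + 5
17: 2033 = 17·119 + 10
19: 2033 = 19·107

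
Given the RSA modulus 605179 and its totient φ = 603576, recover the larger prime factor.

φ(n) = (p−1)(q−1) = n − (p+q) + 1, so p + q = 605179 − 603576 + 1 = 1604.
p and q are the roots of t² − 1604t + 605179 = 0.
Discriminant: 1604² − 4·605179 = 2572816 − 2420716 = 152100; √152100 = 390.
q = (1604 − 390)/2 = 607, p = (1604 + 390)/2 = 997.
Check: 607 · 997 = 605179.

997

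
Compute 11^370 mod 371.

354

11^1 ≡ 11 (mod 371)
11^2 ≡ 11^2 = 121 ≡ 121 (mod 371)
11^4 ≡ 121^2 = 14641 ≡ 172 (mod 371)
11^8 ≡ 172^2 = 29584 ≡ 275 (mod 371)
11^16 ≡ 275^2 = 75625 ≡ 312 (mod 371)
11^32 ≡ 312^2 = 97344 ≡ 142 (mod 371)
11^64 ≡ 142^2 = 20164 ≡ 130 (mod 371)
11^128 ≡ 130^2 = 16900 ≡ 205 (mod 371)
11^256 ≡ 205^2 = 42025 ≡ 102 (mod 371)
370 = 256 + 64 + 32 + 16 + 2 in binary powers of 2.
So 11^370 ≡ 102 · 130 · 142 · 312 · 121 ≡ 354 (mod 371).
Since 354 ≠ 1, base 11 is a Fermat witness: 371 is composite.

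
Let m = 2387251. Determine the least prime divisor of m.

29

2387251 is odd.
Digit sum 28, not divisible by 3.
Ends in 1: not divisible by 5.
7: 2387251 = 7·341035 + 6
11: 2387251 = 11·217022 + 9
13: 2387251 = 13·183634 + 9
17: 2387251 = 17·140426 + 9
19: 2387251 = 19·125644 + 15
23: 2387251 = 23·103793 + 12
29: 2387251 = 29·82319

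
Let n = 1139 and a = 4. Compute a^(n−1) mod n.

4^1 ≡ 4 (mod 1139)
4^2 ≡ 4^2 = 16 ≡ 16 (mod 1139)
4^4 ≡ 16^2 = 256 ≡ 256 (mod 1139)
4^8 ≡ 256^2 = 65536 ≡ 613 (mod 1139)
4^16 ≡ 613^2 = 375769 ≡ 1038 (mod 1139)
4^32 ≡ 1038^2 = 1077444 ≡ 1089 (mod 1139)
4^64 ≡ 1089^2 = 1185921 ≡ 222 (mod 1139)
4^128 ≡ 222^2 = 49284 ≡ 307 (mod 1139)
4^256 ≡ 307^2 = 94249 ≡ 851 (mod 1139)
4^512 ≡ 851^2 = 724201 ≡ 936 (mod 1139)
4^1024 ≡ 936^2 = 876096 ≡ 205 (mod 1139)
1138 = 1024 + 64 + 32 + 16 + 2 in binary powers of 2.
So 4^1138 ≡ 205 · 222 · 1089 · 1038 · 16 ≡ 33 (mod 1139).
Since 33 ≠ 1, base 4 is a Fermat witness: 1139 is composite.

33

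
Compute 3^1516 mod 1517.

3^1 ≡ 3 (mod 1517)
3^2 ≡ 3^2 = 9 ≡ 9 (mod 1517)
3^4 ≡ 9^2 = 81 ≡ 81 (mod 1517)
3^8 ≡ 81^2 = 6561 ≡ 493 (mod 1517)
3^16 ≡ 493^2 = 243049 ≡ 329 (mod 1517)
3^32 ≡ 329^2 = 108241 ≡ 534 (mod 1517)
3^64 ≡ 534^2 = 285156 ≡ 1477 (mod 1517)
3^128 ≡ 1477^2 = 2181529 ≡ 83 (mod 1517)
3^256 ≡ 83^2 = 6889 ≡ 821 (mod 1517)
3^512 ≡ 821^2 = 674041 ≡ 493 (mod 1517)
3^1024 ≡ 493^2 = 243049 ≡ 329 (mod 1517)
1516 = 1024 + 256 + 128 + 64 + 32 + 8 + 4 in binary powers of 2.
So 3^1516 ≡ 329 · 821 · 83 · 1477 · 534 · 493 · 81 ≡ 81 (mod 1517).
Since 81 ≠ 1, base 3 is a Fermat witness: 1517 is composite.

81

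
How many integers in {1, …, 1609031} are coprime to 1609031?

Factor: 1609031 = 89 · 101 · 179.
φ(1609031) = (89−1) · (101−1) · (179−1) = 88 · 100 · 178 = 1566400.

1566400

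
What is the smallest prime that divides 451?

451 is odd.
Digit sum 10, not divisible by 3.
Ends in 1: not divisible by 5.
7: 451 = 7·64 + 3
11: 451 = 11·41

11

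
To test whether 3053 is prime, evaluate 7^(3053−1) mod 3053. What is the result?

767

7^1 ≡ 7 (mod 3053)
7^2 ≡ 7^2 = 49 ≡ 49 (mod 3053)
7^4 ≡ 49^2 = 2401 ≡ 2401 (mod 3053)
7^8 ≡ 2401^2 = 5764801 ≡ 737 (mod 3053)
7^16 ≡ 737^2 = 543169 ≡ 2788 (mod 3053)
7^32 ≡ 2788^2 = 7772944 ≡ 6 (mod 3053)
7^64 ≡ 6^2 = 36 ≡ 36 (mod 3053)
7^128 ≡ 36^2 = 1296 ≡ 1296 (mod 3053)
7^256 ≡ 1296^2 = 1679616 ≡ 466 (mod 3053)
7^512 ≡ 466^2 = 217156 ≡ 393 (mod 3053)
7^1024 ≡ 393^2 = 154449 ≡ 1799 (mod 3053)
7^2048 ≡ 1799^2 = 3236401 ≡ 221 (mod 3053)
3052 = 2048 + 512 + 256 + 128 + 64 + 32 + 8 + 4 in binary powers of 2.
So 7^3052 ≡ 221 · 393 · 466 · 1296 · 36 · 6 · 737 · 2401 ≡ 767 (mod 3053).
Since 767 ≠ 1, base 7 is a Fermat witness: 3053 is composite.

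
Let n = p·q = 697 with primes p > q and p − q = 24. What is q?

Since p = q + 24, we have 697 = q(q + 24), so q² + 24q − 697 = 0.
Discriminant: 24² + 4·697 = 576 + 2788 = 3364; √3364 = 58.
q = (−24 + 58)/2 = 17, and p = q + 24 = 41.
Check: 17 · 41 = 697.

17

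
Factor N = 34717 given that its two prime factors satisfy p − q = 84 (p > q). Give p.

233

Since p = q + 84, we have 34717 = q(q + 84), so q² + 84q − 34717 = 0.
Discriminant: 84² + 4·34717 = 7056 + 138868 = 145924; √145924 = 382.
q = (−84 + 382)/2 = 149, and p = q + 84 = 233.
Check: 149 · 233 = 34717.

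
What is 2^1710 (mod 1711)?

2^1 ≡ 2 (mod 1711)
2^2 ≡ 2^2 = 4 ≡ 4 (mod 1711)
2^4 ≡ 4^2 = 16 ≡ 16 (mod 1711)
2^8 ≡ 16^2 = 256 ≡ 256 (mod 1711)
2^16 ≡ 256^2 = 65536 ≡ 518 (mod 1711)
2^32 ≡ 518^2 = 268324 ≡ 1408 (mod 1711)
2^64 ≡ 1408^2 = 1982464 ≡ 1126 (mod 1711)
2^128 ≡ 1126^2 = 1267876 ≡ 25 (mod 1711)
2^256 ≡ 25^2 = 625 ≡ 625 (mod 1711)
2^512 ≡ 625^2 = 390625 ≡ 517 (mod 1711)
2^1024 ≡ 517^2 = 267289 ≡ 373 (mod 1711)
1710 = 1024 + 512 + 128 + 32 + 8 + 4 + 2 in binary powers of 2.
So 2^1710 ≡ 373 · 517 · 25 · 1408 · 256 · 16 · 4 ≡ 265 (mod 1711).
Since 265 ≠ 1, base 2 is a Fermat witness: 1711 is composite.

265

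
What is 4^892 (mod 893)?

4^1 ≡ 4 (mod 893)
4^2 ≡ 4^2 = 16 ≡ 16 (mod 893)
4^4 ≡ 16^2 = 256 ≡ 256 (mod 893)
4^8 ≡ 256^2 = 65536 ≡ 347 (mod 893)
4^16 ≡ 347^2 = 120409 ≡ 747 (mod 893)
4^32 ≡ 747^2 = 558009 ≡ 777 (mod 893)
4^64 ≡ 777^2 = 603729 ≡ 61 (mod 893)
4^128 ≡ 61^2 = 3721 ≡ 149 (mod 893)
4^256 ≡ 149^2 = 22201 ≡ 769 (mod 893)
4^512 ≡ 769^2 = 591361 ≡ 195 (mod 893)
892 = 512 + 256 + 64 + 32 + 16 + 8 + 4 in binary powers of 2.
So 4^892 ≡ 195 · 769 · 61 · 777 · 747 · 347 · 256 ≡ 61 (mod 893).
Since 61 ≠ 1, base 4 is a Fermat witness: 893 is composite.

61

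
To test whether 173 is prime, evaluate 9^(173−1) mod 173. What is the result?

9^1 ≡ 9 (mod 173)
9^2 ≡ 9^2 = 81 ≡ 81 (mod 173)
9^4 ≡ 81^2 = 6561 ≡ 160 (mod 173)
9^8 ≡ 160^2 = 25600 ≡ 169 (mod 173)
9^16 ≡ 169^2 = 28561 ≡ 16 (mod 173)
9^32 ≡ 16^2 = 256 ≡ 83 (mod 173)
9^64 ≡ 83^2 = 6889 ≡ 142 (mod 173)
9^128 ≡ 142^2 = 20164 ≡ 96 (mod 173)
172 = 128 + 32 + 8 + 4 in binary powers of 2.
So 9^172 ≡ 96 · 83 · 169 · 160 ≡ 1 (mod 173).
Since the result is 1, base 9 gives no evidence that 173 is composite.

1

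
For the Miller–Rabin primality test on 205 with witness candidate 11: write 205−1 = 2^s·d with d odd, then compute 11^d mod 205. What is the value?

205 − 1 = 204 = 2^2 · 51, so d = 51.
11^1 ≡ 11 (mod 205)
11^2 ≡ 11^2 = 121 ≡ 121 (mod 205)
11^4 ≡ 121^2 = 14641 ≡ 86 (mod 205)
11^8 ≡ 86^2 = 7396 ≡ 16 (mod 205)
11^16 ≡ 16^2 = 256 ≡ 51 (mod 205)
11^32 ≡ 51^2 = 2601 ≡ 141 (mod 205)
51 = 32 + 16 + 2 + 1 in binary powers of 2.
So 11^51 ≡ 141 · 51 · 121 · 11 ≡ 181 (mod 205).
Squaring chain: 181 → 166; never reaches −1, so base 11 is a Miller–Rabin witness that 205 is composite.

181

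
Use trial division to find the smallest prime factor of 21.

21 is odd.
Digit sum 3, divisible by 3.

3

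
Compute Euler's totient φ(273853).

253440

Factor: 273853 = 17 · 89 · 181.
φ(273853) = (17−1) · (89−1) · (181−1) = 16 · 88 · 180 = 253440.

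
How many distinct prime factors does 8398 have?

4

8398 = 2 · 4199
4199 = 13 · 323
323 = 17 · 19
8398 = 2 · 13 · 17 · 19, which has 4 distinct prime factors.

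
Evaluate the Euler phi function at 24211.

Factor: 24211 = 11 · 31 · 71.
φ(24211) = (11−1) · (31−1) · (71−1) = 10 · 30 · 70 = 21000.

21000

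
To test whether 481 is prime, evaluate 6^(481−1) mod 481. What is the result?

6^1 ≡ 6 (mod 481)
6^2 ≡ 6^2 = 36 ≡ 36 (mod 481)
6^4 ≡ 36^2 = 1296 ≡ 334 (mod 481)
6^8 ≡ 334^2 = 111556 ≡ 445 (mod 481)
6^16 ≡ 445^2 = 198025 ≡ 334 (mod 481)
6^32 ≡ 334^2 = 111556 ≡ 445 (mod 481)
6^64 ≡ 445^2 = 198025 ≡ 334 (mod 481)
6^128 ≡ 334^2 = 111556 ≡ 445 (mod 481)
6^256 ≡ 445^2 = 198025 ≡ 334 (mod 481)
480 = 256 + 128 + 64 + 32 in binary powers of 2.
So 6^480 ≡ 334 · 445 · 334 · 445 ≡ 1 (mod 481).
Since the result is 1, base 6 gives no evidence that 481 is composite.

1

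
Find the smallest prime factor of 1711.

1711 is odd.
Digit sum 10, not divisible by 3.
Ends in 1: not divisible by 5.
7: 1711 = 7·244 + 3
11: 1711 = 11·155 + 6
13: 1711 = 13·131 + 8
17: 1711 = 17·100 + 11
19: 1711 = 19·90 + 1
23: 1711 = 23·74 + 9
29: 1711 = 29·59

29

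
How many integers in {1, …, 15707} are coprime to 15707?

Factor: 15707 = 113 · 139.
φ(15707) = (113−1) · (139−1) = 112 · 138 = 15456.

15456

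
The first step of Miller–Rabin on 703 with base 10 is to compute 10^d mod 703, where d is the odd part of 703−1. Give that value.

75

703 − 1 = 702 = 2^1 · 351, so d = 351.
10^1 ≡ 10 (mod 703)
10^2 ≡ 10^2 = 100 ≡ 100 (mod 703)
10^4 ≡ 100^2 = 10000 ≡ 158 (mod 703)
10^8 ≡ 158^2 = 24964 ≡ 359 (mod 703)
10^16 ≡ 359^2 = 128881 ≡ 232 (mod 703)
10^32 ≡ 232^2 = 53824 ≡ 396 (mod 703)
10^64 ≡ 396^2 = 156816 ≡ 47 (mod 703)
10^128 ≡ 47^2 = 2209 ≡ 100 (mod 703)
10^256 ≡ 100^2 = 10000 ≡ 158 (mod 703)
351 = 256 + 64 + 16 + 8 + 4 + 2 + 1 in binary powers of 2.
So 10^351 ≡ 158 · 47 · 232 · 359 · 158 · 100 · 10 ≡ 75 (mod 703).
Squaring chain: 75; never reaches −1, so base 10 is a Miller–Rabin witness that 703 is composite.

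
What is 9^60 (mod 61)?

9^1 ≡ 9 (mod 61)
9^2 ≡ 9^2 = 81 ≡ 20 (mod 61)
9^4 ≡ 20^2 = 400 ≡ 34 (mod 61)
9^8 ≡ 34^2 = 1156 ≡ 58 (mod 61)
9^16 ≡ 58^2 = 3364 ≡ 9 (mod 61)
9^32 ≡ 9^2 = 81 ≡ 20 (mod 61)
60 = 32 + 16 + 8 + 4 in binary powers of 2.
So 9^60 ≡ 20 · 9 · 58 · 34 ≡ 1 (mod 61).
Since the result is 1, base 9 gives no evidence that 61 is composite.

1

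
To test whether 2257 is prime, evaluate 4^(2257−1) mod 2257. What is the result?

4^1 ≡ 4 (mod 2257)
4^2 ≡ 4^2 = 16 ≡ 16 (mod 2257)
4^4 ≡ 16^2 = 256 ≡ 256 (mod 2257)
4^8 ≡ 256^2 = 65536 ≡ 83 (mod 2257)
4^16 ≡ 83^2 = 6889 ≡ 118 (mod 2257)
4^32 ≡ 118^2 = 13924 ≡ 382 (mod 2257)
4^64 ≡ 382^2 = 145924 ≡ 1476 (mod 2257)
4^128 ≡ 1476^2 = 2178576 ≡ 571 (mod 2257)
4^256 ≡ 571^2 = 326041 ≡ 1033 (mod 2257)
4^512 ≡ 1033^2 = 1067089 ≡ 1785 (mod 2257)
4^1024 ≡ 1785^2 = 3186225 ≡ 1598 (mod 2257)
4^2048 ≡ 1598^2 = 2553604 ≡ 937 (mod 2257)
2256 = 2048 + 128 + 64 + 16 in binary powers of 2.
So 4^2256 ≡ 937 · 571 · 1476 · 118 ≡ 1839 (mod 2257).
Since 1839 ≠ 1, base 4 is a Fermat witness: 2257 is composite.

1839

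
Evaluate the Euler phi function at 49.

42

Factor: 49 = 7^2.
φ(49) = 7^1·(7−1) = 42.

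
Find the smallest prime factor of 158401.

158401 is odd.
Digit sum 19, not divisible by 3.
Ends in 1: not divisible by 5.
7: 158401 = 7·22628 + 5
11: 158401 = 11·14400 + 1
13: 158401 = 13·12184 + 9
17: 158401 = 17·9317 + 12
19: 158401 = 19·8336 + 17
23: 158401 = 23·6887

23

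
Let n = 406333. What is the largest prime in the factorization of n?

97

406333 = 59 · 6887
6887 = 71 · 97
97 is prime.
So 406333 = 59 · 71 · 97; the largest prime factor is 97.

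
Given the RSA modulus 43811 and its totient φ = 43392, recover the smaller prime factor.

φ(n) = (p−1)(q−1) = n − (p+q) + 1, so p + q = 43811 − 43392 + 1 = 420.
p and q are the roots of t² − 420t + 43811 = 0.
Discriminant: 420² − 4·43811 = 176400 − 175244 = 1156; √1156 = 34.
q = (420 − 34)/2 = 193, p = (420 + 34)/2 = 227.
Check: 193 · 227 = 43811.

193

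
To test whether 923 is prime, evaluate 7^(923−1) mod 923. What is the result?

4

7^1 ≡ 7 (mod 923)
7^2 ≡ 7^2 = 49 ≡ 49 (mod 923)
7^4 ≡ 49^2 = 2401 ≡ 555 (mod 923)
7^8 ≡ 555^2 = 308025 ≡ 666 (mod 923)
7^16 ≡ 666^2 = 443556 ≡ 516 (mod 923)
7^32 ≡ 516^2 = 266256 ≡ 432 (mod 923)
7^64 ≡ 432^2 = 186624 ≡ 178 (mod 923)
7^128 ≡ 178^2 = 31684 ≡ 302 (mod 923)
7^256 ≡ 302^2 = 91204 ≡ 750 (mod 923)
7^512 ≡ 750^2 = 562500 ≡ 393 (mod 923)
922 = 512 + 256 + 128 + 16 + 8 + 2 in binary powers of 2.
So 7^922 ≡ 393 · 750 · 302 · 516 · 666 · 49 ≡ 4 (mod 923).
Since 4 ≠ 1, base 7 is a Fermat witness: 923 is composite.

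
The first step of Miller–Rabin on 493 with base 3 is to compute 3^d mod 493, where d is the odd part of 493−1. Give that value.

493 − 1 = 492 = 2^2 · 123, so d = 123.
3^1 ≡ 3 (mod 493)
3^2 ≡ 3^2 = 9 ≡ 9 (mod 493)
3^4 ≡ 9^2 = 81 ≡ 81 (mod 493)
3^8 ≡ 81^2 = 6561 ≡ 152 (mod 493)
3^16 ≡ 152^2 = 23104 ≡ 426 (mod 493)
3^32 ≡ 426^2 = 181476 ≡ 52 (mod 493)
3^64 ≡ 52^2 = 2704 ≡ 239 (mod 493)
123 = 64 + 32 + 16 + 8 + 2 + 1 in binary powers of 2.
So 3^123 ≡ 239 · 52 · 426 · 152 · 9 · 3 ≡ 160 (mod 493).
Squaring chain: 160 → 457; never reaches −1, so base 3 is a Miller–Rabin witness that 493 is composite.

160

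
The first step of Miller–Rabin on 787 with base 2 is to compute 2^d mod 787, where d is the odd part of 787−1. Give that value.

787 − 1 = 786 = 2^1 · 393, so d = 393.
2^1 ≡ 2 (mod 787)
2^2 ≡ 2^2 = 4 ≡ 4 (mod 787)
2^4 ≡ 4^2 = 16 ≡ 16 (mod 787)
2^8 ≡ 16^2 = 256 ≡ 256 (mod 787)
2^16 ≡ 256^2 = 65536 ≡ 215 (mod 787)
2^32 ≡ 215^2 = 46225 ≡ 579 (mod 787)
2^64 ≡ 579^2 = 335241 ≡ 766 (mod 787)
2^128 ≡ 766^2 = 586756 ≡ 441 (mod 787)
2^256 ≡ 441^2 = 194481 ≡ 92 (mod 787)
393 = 256 + 128 + 8 + 1 in binary powers of 2.
So 2^393 ≡ 92 · 441 · 256 · 2 ≡ 786 (mod 787).
Since 2^d ≡ 786 (mod 787), base 2 does not prove 787 composite.

786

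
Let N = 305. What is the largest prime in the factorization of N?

305 = 5 · 61
61 is prime.
So 305 = 5 · 61; the largest prime factor is 61.

61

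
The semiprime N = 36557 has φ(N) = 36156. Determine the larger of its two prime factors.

263

φ(n) = (p−1)(q−1) = n − (p+q) + 1, so p + q = 36557 − 36156 + 1 = 402.
p and q are the roots of t² − 402t + 36557 = 0.
Discriminant: 402² − 4·36557 = 161604 − 146228 = 15376; √15376 = 124.
q = (402 − 124)/2 = 139, p = (402 + 124)/2 = 263.
Check: 139 · 263 = 36557.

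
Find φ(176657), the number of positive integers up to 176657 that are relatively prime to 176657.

160272

Factor: 176657 = 13 · 107 · 127.
φ(176657) = (13−1) · (107−1) · (127−1) = 12 · 106 · 126 = 160272.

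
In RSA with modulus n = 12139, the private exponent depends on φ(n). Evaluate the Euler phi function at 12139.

11880

Factor: 12139 = 61 · 199.
φ(12139) = (61−1) · (199−1) = 60 · 198 = 11880.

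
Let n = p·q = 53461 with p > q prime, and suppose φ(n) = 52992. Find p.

277

φ(n) = (p−1)(q−1) = n − (p+q) + 1, so p + q = 53461 − 52992 + 1 = 470.
p and q are the roots of t² − 470t + 53461 = 0.
Discriminant: 470² − 4·53461 = 220900 − 213844 = 7056; √7056 = 84.
q = (470 − 84)/2 = 193, p = (470 + 84)/2 = 277.
Check: 193 · 277 = 53461.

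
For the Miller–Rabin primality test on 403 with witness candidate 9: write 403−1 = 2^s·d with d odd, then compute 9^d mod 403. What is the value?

287

403 − 1 = 402 = 2^1 · 201, so d = 201.
9^1 ≡ 9 (mod 403)
9^2 ≡ 9^2 = 81 ≡ 81 (mod 403)
9^4 ≡ 81^2 = 6561 ≡ 113 (mod 403)
9^8 ≡ 113^2 = 12769 ≡ 276 (mod 403)
9^16 ≡ 276^2 = 76176 ≡ 9 (mod 403)
9^32 ≡ 9^2 = 81 ≡ 81 (mod 403)
9^64 ≡ 81^2 = 6561 ≡ 113 (mod 403)
9^128 ≡ 113^2 = 12769 ≡ 276 (mod 403)
201 = 128 + 64 + 8 + 1 in binary powers of 2.
So 9^201 ≡ 276 · 113 · 276 · 9 ≡ 287 (mod 403).
Squaring chain: 287; never reaches −1, so base 9 is a Miller–Rabin witness that 403 is composite.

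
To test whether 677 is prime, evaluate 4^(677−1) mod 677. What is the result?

1

4^1 ≡ 4 (mod 677)
4^2 ≡ 4^2 = 16 ≡ 16 (mod 677)
4^4 ≡ 16^2 = 256 ≡ 256 (mod 677)
4^8 ≡ 256^2 = 65536 ≡ 544 (mod 677)
4^16 ≡ 544^2 = 295936 ≡ 87 (mod 677)
4^32 ≡ 87^2 = 7569 ≡ 122 (mod 677)
4^64 ≡ 122^2 = 14884 ≡ 667 (mod 677)
4^128 ≡ 667^2 = 444889 ≡ 100 (mod 677)
4^256 ≡ 100^2 = 10000 ≡ 522 (mod 677)
4^512 ≡ 522^2 = 272484 ≡ 330 (mod 677)
676 = 512 + 128 + 32 + 4 in binary powers of 2.
So 4^676 ≡ 330 · 100 · 122 · 256 ≡ 1 (mod 677).
Since the result is 1, base 4 gives no evidence that 677 is composite.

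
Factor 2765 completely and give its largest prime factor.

2765 = 5 · 553
553 = 7 · 79
79 is prime.
So 2765 = 5 · 7 · 79; the largest prime factor is 79.

79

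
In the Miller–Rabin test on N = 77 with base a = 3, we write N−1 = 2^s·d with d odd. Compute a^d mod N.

59

77 − 1 = 76 = 2^2 · 19, so d = 19.
3^1 ≡ 3 (mod 77)
3^2 ≡ 3^2 = 9 ≡ 9 (mod 77)
3^4 ≡ 9^2 = 81 ≡ 4 (mod 77)
3^8 ≡ 4^2 = 16 ≡ 16 (mod 77)
3^16 ≡ 16^2 = 256 ≡ 25 (mod 77)
19 = 16 + 2 + 1 in binary powers of 2.
So 3^19 ≡ 25 · 9 · 3 ≡ 59 (mod 77).
Squaring chain: 59 → 16; never reaches −1, so base 3 is a Miller–Rabin witness that 77 is composite.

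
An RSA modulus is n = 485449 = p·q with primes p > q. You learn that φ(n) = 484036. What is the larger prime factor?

φ(n) = (p−1)(q−1) = n − (p+q) + 1, so p + q = 485449 − 484036 + 1 = 1414.
p and q are the roots of t² − 1414t + 485449 = 0.
Discriminant: 1414² − 4·485449 = 1999396 − 1941796 = 57600; √57600 = 240.
q = (1414 − 240)/2 = 587, p = (1414 + 240)/2 = 827.
Check: 587 · 827 = 485449.

827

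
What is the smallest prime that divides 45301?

89

45301 is odd.
Digit sum 13, not divisible by 3.
Ends in 1: not divisible by 5.
7: 45301 = 7·6471 + 4
11: 45301 = 11·4118 + 3
13: 45301 = 13·3484 + 9
17: 45301 = 17·2664 + 13
19: 45301 = 19·2384 + 5
23: 45301 = 23·1969 + 14
29: 45301 = 29·1562 + 3
31: 45301 = 31·1461 + 10
37: 45301 = 37·1224 + 13
41: 45301 = 41·1104 + 37
43: 45301 = 43·1053 + 22
47: 45301 = 47·963 + 40
53: 45301 = 53·854 + 39
59: 45301 = 59·767 + 48
61: 45301 = 61·742 + 39
67: 45301 = 67·676 + 9
71: 45301 = 71·638 + 3
73: 45301 = 73·620 + 41
79: 45301 = 79·573 + 34
83: 45301 = 83·545 + 66
89: 45301 = 89·509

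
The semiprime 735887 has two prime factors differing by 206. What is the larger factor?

967

Since p = q + 206, we have 735887 = q(q + 206), so q² + 206q − 735887 = 0.
Discriminant: 206² + 4·735887 = 42436 + 2943548 = 2985984; √2985984 = 1728.
q = (−206 + 1728)/2 = 761, and p = q + 206 = 967.
Check: 761 · 967 = 735887.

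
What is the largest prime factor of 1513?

89

1513 = 17 · 89
89 is prime.
So 1513 = 17 · 89; the largest prime factor is 89.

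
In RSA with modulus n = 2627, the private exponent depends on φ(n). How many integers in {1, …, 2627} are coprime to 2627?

2520

Factor: 2627 = 37 · 71.
φ(2627) = (37−1) · (71−1) = 36 · 70 = 2520.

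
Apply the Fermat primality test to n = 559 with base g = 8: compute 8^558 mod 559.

428

8^1 ≡ 8 (mod 559)
8^2 ≡ 8^2 = 64 ≡ 64 (mod 559)
8^4 ≡ 64^2 = 4096 ≡ 183 (mod 559)
8^8 ≡ 183^2 = 33489 ≡ 508 (mod 559)
8^16 ≡ 508^2 = 258064 ≡ 365 (mod 559)
8^32 ≡ 365^2 = 133225 ≡ 183 (mod 559)
8^64 ≡ 183^2 = 33489 ≡ 508 (mod 559)
8^128 ≡ 508^2 = 258064 ≡ 365 (mod 559)
8^256 ≡ 365^2 = 133225 ≡ 183 (mod 559)
8^512 ≡ 183^2 = 33489 ≡ 508 (mod 559)
558 = 512 + 32 + 8 + 4 + 2 in binary powers of 2.
So 8^558 ≡ 508 · 183 · 508 · 183 · 64 ≡ 428 (mod 559).
Since 428 ≠ 1, base 8 is a Fermat witness: 559 is composite.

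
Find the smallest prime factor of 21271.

89

21271 is odd.
Digit sum 13, not divisible by 3.
Ends in 1: not divisible by 5.
7: 21271 = 7·3038 + 5
11: 21271 = 11·1933 + 8
13: 21271 = 13·1636 + 3
17: 21271 = 17·1251 + 4
19: 21271 = 19·1119 + 10
23: 21271 = 23·924 + 19
29: 21271 = 29·733 + 14
31: 21271 = 31·686 + 5
37: 21271 = 37·574 + 33
41: 21271 = 41·518 + 33
43: 21271 = 43·494 + 29
47: 21271 = 47·452 + 27
53: 21271 = 53·401 + 18
59: 21271 = 59·360 + 31
61: 21271 = 61·348 + 43
67: 21271 = 67·317 + 32
71: 21271 = 71·299 + 42
73: 21271 = 73·291 + 28
79: 21271 = 79·269 + 20
83: 21271 = 83·256 + 23
89: 21271 = 89·239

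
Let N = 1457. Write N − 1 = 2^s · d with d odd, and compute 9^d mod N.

350

1457 − 1 = 1456 = 2^4 · 91, so d = 91.
9^1 ≡ 9 (mod 1457)
9^2 ≡ 9^2 = 81 ≡ 81 (mod 1457)
9^4 ≡ 81^2 = 6561 ≡ 733 (mod 1457)
9^8 ≡ 733^2 = 537289 ≡ 1113 (mod 1457)
9^16 ≡ 1113^2 = 1238769 ≡ 319 (mod 1457)
9^32 ≡ 319^2 = 101761 ≡ 1228 (mod 1457)
9^64 ≡ 1228^2 = 1507984 ≡ 1446 (mod 1457)
91 = 64 + 16 + 8 + 2 + 1 in binary powers of 2.
So 9^91 ≡ 1446 · 319 · 1113 · 81 · 9 ≡ 350 (mod 1457).
Squaring chain: 350 → 112 → 888 → 307; never reaches −1, so base 9 is a Miller–Rabin witness that 1457 is composite.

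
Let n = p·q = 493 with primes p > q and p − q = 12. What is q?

Since p = q + 12, we have 493 = q(q + 12), so q² + 12q − 493 = 0.
Discriminant: 12² + 4·493 = 144 + 1972 = 2116; √2116 = 46.
q = (−12 + 46)/2 = 17, and p = q + 12 = 29.
Check: 17 · 29 = 493.

17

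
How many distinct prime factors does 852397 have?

5

852397 = 7 · 121771
121771 = 13 · 9367
9367 = 17 · 551
551 = 19 · 29
852397 = 7 · 13 · 17 · 19 · 29, which has 5 distinct prime factors.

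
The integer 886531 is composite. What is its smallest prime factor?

43

886531 is odd.
Digit sum 31, not divisible by 3.
Ends in 1: not divisible by 5.
7: 886531 = 7·126647 + 2
11: 886531 = 11·80593 + 8
13: 886531 = 13·68194 + 9
17: 886531 = 17·52148 + 15
19: 886531 = 19·46659 + 10
23: 886531 = 23·38544 + 19
29: 886531 = 29·30570 + 1
31: 886531 = 31·28597 + 24
37: 886531 = 37·23960 + 11
41: 886531 = 41·21622 + 29
43: 886531 = 43·20617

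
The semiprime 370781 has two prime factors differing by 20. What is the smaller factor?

Since p = q + 20, we have 370781 = q(q + 20), so q² + 20q − 370781 = 0.
Discriminant: 20² + 4·370781 = 400 + 1483124 = 1483524; √1483524 = 1218.
q = (−20 + 1218)/2 = 599, and p = q + 20 = 619.
Check: 599 · 619 = 370781.

599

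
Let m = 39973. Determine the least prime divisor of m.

71

39973 is odd.
Digit sum 31, not divisible by 3.
Ends in 3: not divisible by 5.
7: 39973 = 7·5710 + 3
11: 39973 = 11·3633 + 10
13: 39973 = 13·3074 + 11
17: 39973 = 17·2351 + 6
19: 39973 = 19·2103 + 16
23: 39973 = 23·1737 + 22
29: 39973 = 29·1378 + 11
31: 39973 = 31·1289 + 14
37: 39973 = 37·1080 + 13
41: 39973 = 41·974 + 39
43: 39973 = 43·929 + 26
47: 39973 = 47·850 + 23
53: 39973 = 53·754 + 11
59: 39973 = 59·677 + 30
61: 39973 = 61·655 + 18
67: 39973 = 67·596 + 41
71: 39973 = 71·563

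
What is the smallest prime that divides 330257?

330257 is odd.
Digit sum 20, not divisible by 3.
Ends in 7: not divisible by 5.
7: 330257 = 7·47179 + 4
11: 330257 = 11·30023 + 4
13: 330257 = 13·25404 + 5
17: 330257 = 17·19426 + 15
19: 330257 = 19·17381 + 18
23: 330257 = 23·14359

23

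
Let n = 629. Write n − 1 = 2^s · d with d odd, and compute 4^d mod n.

225

629 − 1 = 628 = 2^2 · 157, so d = 157.
4^1 ≡ 4 (mod 629)
4^2 ≡ 4^2 = 16 ≡ 16 (mod 629)
4^4 ≡ 16^2 = 256 ≡ 256 (mod 629)
4^8 ≡ 256^2 = 65536 ≡ 120 (mod 629)
4^16 ≡ 120^2 = 14400 ≡ 562 (mod 629)
4^32 ≡ 562^2 = 315844 ≡ 86 (mod 629)
4^64 ≡ 86^2 = 7396 ≡ 477 (mod 629)
4^128 ≡ 477^2 = 227529 ≡ 460 (mod 629)
157 = 128 + 16 + 8 + 4 + 1 in binary powers of 2.
So 4^157 ≡ 460 · 562 · 120 · 256 · 4 ≡ 225 (mod 629).
Squaring chain: 225 → 305; never reaches −1, so base 4 is a Miller–Rabin witness that 629 is composite.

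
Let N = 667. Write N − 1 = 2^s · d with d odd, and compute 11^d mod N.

135

667 − 1 = 666 = 2^1 · 333, so d = 333.
11^1 ≡ 11 (mod 667)
11^2 ≡ 11^2 = 121 ≡ 121 (mod 667)
11^4 ≡ 121^2 = 14641 ≡ 634 (mod 667)
11^8 ≡ 634^2 = 401956 ≡ 422 (mod 667)
11^16 ≡ 422^2 = 178084 ≡ 662 (mod 667)
11^32 ≡ 662^2 = 438244 ≡ 25 (mod 667)
11^64 ≡ 25^2 = 625 ≡ 625 (mod 667)
11^128 ≡ 625^2 = 390625 ≡ 430 (mod 667)
11^256 ≡ 430^2 = 184900 ≡ 141 (mod 667)
333 = 256 + 64 + 8 + 4 + 1 in binary powers of 2.
So 11^333 ≡ 141 · 625 · 422 · 634 · 11 ≡ 135 (mod 667).
Squaring chain: 135; never reaches −1, so base 11 is a Miller–Rabin witness that 667 is composite.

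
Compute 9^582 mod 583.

367

9^1 ≡ 9 (mod 583)
9^2 ≡ 9^2 = 81 ≡ 81 (mod 583)
9^4 ≡ 81^2 = 6561 ≡ 148 (mod 583)
9^8 ≡ 148^2 = 21904 ≡ 333 (mod 583)
9^16 ≡ 333^2 = 110889 ≡ 119 (mod 583)
9^32 ≡ 119^2 = 14161 ≡ 169 (mod 583)
9^64 ≡ 169^2 = 28561 ≡ 577 (mod 583)
9^128 ≡ 577^2 = 332929 ≡ 36 (mod 583)
9^256 ≡ 36^2 = 1296 ≡ 130 (mod 583)
9^512 ≡ 130^2 = 16900 ≡ 576 (mod 583)
582 = 512 + 64 + 4 + 2 in binary powers of 2.
So 9^582 ≡ 576 · 577 · 148 · 81 ≡ 367 (mod 583).
Since 367 ≠ 1, base 9 is a Fermat witness: 583 is composite.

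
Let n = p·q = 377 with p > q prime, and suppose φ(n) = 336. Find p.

29

φ(n) = (p−1)(q−1) = n − (p+q) + 1, so p + q = 377 − 336 + 1 = 42.
p and q are the roots of t² − 42t + 377 = 0.
Discriminant: 42² − 4·377 = 1764 − 1508 = 256; √256 = 16.
q = (42 − 16)/2 = 13, p = (42 + 16)/2 = 29.
Check: 13 · 29 = 377.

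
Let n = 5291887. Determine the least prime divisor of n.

5291887 is odd.
Digit sum 40, not divisible by 3.
Ends in 7: not divisible by 5.
7: 5291887 = 7·755983 + 6
11: 5291887 = 11·481080 + 7
13: 5291887 = 13·407068 + 3
17: 5291887 = 17·311287 + 8
19: 5291887 = 19·278520 + 7
23: 5291887 = 23·230082 + 1
29: 5291887 = 29·182478 + 25
31: 5291887 = 31·170706 + 1
37: 5291887 = 37·143023 + 36
41: 5291887 = 41·129070 + 17
43: 5291887 = 43·123067 + 6
47: 5291887 = 47·112593 + 16
53: 5291887 = 53·99846 + 49
59: 5291887 = 59·89693

59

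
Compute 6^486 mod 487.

6^1 ≡ 6 (mod 487)
6^2 ≡ 6^2 = 36 ≡ 36 (mod 487)
6^4 ≡ 36^2 = 1296 ≡ 322 (mod 487)
6^8 ≡ 322^2 = 103684 ≡ 440 (mod 487)
6^16 ≡ 440^2 = 193600 ≡ 261 (mod 487)
6^32 ≡ 261^2 = 68121 ≡ 428 (mod 487)
6^64 ≡ 428^2 = 183184 ≡ 72 (mod 487)
6^128 ≡ 72^2 = 5184 ≡ 314 (mod 487)
6^256 ≡ 314^2 = 98596 ≡ 222 (mod 487)
486 = 256 + 128 + 64 + 32 + 4 + 2 in binary powers of 2.
So 6^486 ≡ 222 · 314 · 72 · 428 · 322 · 36 ≡ 1 (mod 487).
Since the result is 1, base 6 gives no evidence that 487 is composite.

1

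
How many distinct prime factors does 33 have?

2

33 = 3 · 11
33 = 3 · 11, which has 2 distinct prime factors.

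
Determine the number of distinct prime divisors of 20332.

20332 = 2^2 · 5083
5083 = 13 · 391
391 = 17 · 23
20332 = 2^2 · 13 · 17 · 23, which has 4 distinct prime factors.

4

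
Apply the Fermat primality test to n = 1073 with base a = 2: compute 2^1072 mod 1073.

2^1 ≡ 2 (mod 1073)
2^2 ≡ 2^2 = 4 ≡ 4 (mod 1073)
2^4 ≡ 4^2 = 16 ≡ 16 (mod 1073)
2^8 ≡ 16^2 = 256 ≡ 256 (mod 1073)
2^16 ≡ 256^2 = 65536 ≡ 83 (mod 1073)
2^32 ≡ 83^2 = 6889 ≡ 451 (mod 1073)
2^64 ≡ 451^2 = 203401 ≡ 604 (mod 1073)
2^128 ≡ 604^2 = 364816 ≡ 1069 (mod 1073)
2^256 ≡ 1069^2 = 1142761 ≡ 16 (mod 1073)
2^512 ≡ 16^2 = 256 ≡ 256 (mod 1073)
2^1024 ≡ 256^2 = 65536 ≡ 83 (mod 1073)
1072 = 1024 + 32 + 16 in binary powers of 2.
So 2^1072 ≡ 83 · 451 · 83 ≡ 604 (mod 1073).
Since 604 ≠ 1, base 2 is a Fermat witness: 1073 is composite.

604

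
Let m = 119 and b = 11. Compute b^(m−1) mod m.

25

11^1 ≡ 11 (mod 119)
11^2 ≡ 11^2 = 121 ≡ 2 (mod 119)
11^4 ≡ 2^2 = 4 ≡ 4 (mod 119)
11^8 ≡ 4^2 = 16 ≡ 16 (mod 119)
11^16 ≡ 16^2 = 256 ≡ 18 (mod 119)
11^32 ≡ 18^2 = 324 ≡ 86 (mod 119)
11^64 ≡ 86^2 = 7396 ≡ 18 (mod 119)
118 = 64 + 32 + 16 + 4 + 2 in binary powers of 2.
So 11^118 ≡ 18 · 86 · 18 · 4 · 2 ≡ 25 (mod 119).
Since 25 ≠ 1, base 11 is a Fermat witness: 119 is composite.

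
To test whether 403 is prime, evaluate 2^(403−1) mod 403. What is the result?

376

2^1 ≡ 2 (mod 403)
2^2 ≡ 2^2 = 4 ≡ 4 (mod 403)
2^4 ≡ 4^2 = 16 ≡ 16 (mod 403)
2^8 ≡ 16^2 = 256 ≡ 256 (mod 403)
2^16 ≡ 256^2 = 65536 ≡ 250 (mod 403)
2^32 ≡ 250^2 = 62500 ≡ 35 (mod 403)
2^64 ≡ 35^2 = 1225 ≡ 16 (mod 403)
2^128 ≡ 16^2 = 256 ≡ 256 (mod 403)
2^256 ≡ 256^2 = 65536 ≡ 250 (mod 403)
402 = 256 + 128 + 16 + 2 in binary powers of 2.
So 2^402 ≡ 250 · 256 · 250 · 4 ≡ 376 (mod 403).
Since 376 ≠ 1, base 2 is a Fermat witness: 403 is composite.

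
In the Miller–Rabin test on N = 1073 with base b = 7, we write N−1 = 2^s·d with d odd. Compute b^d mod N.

1073 − 1 = 1072 = 2^4 · 67, so d = 67.
7^1 ≡ 7 (mod 1073)
7^2 ≡ 7^2 = 49 ≡ 49 (mod 1073)
7^4 ≡ 49^2 = 2401 ≡ 255 (mod 1073)
7^8 ≡ 255^2 = 65025 ≡ 645 (mod 1073)
7^16 ≡ 645^2 = 416025 ≡ 774 (mod 1073)
7^32 ≡ 774^2 = 599076 ≡ 342 (mod 1073)
7^64 ≡ 342^2 = 116964 ≡ 7 (mod 1073)
67 = 64 + 2 + 1 in binary powers of 2.
So 7^67 ≡ 7 · 49 · 7 ≡ 255 (mod 1073).
Squaring chain: 255 → 645 → 774 → 342; never reaches −1, so base 7 is a Miller–Rabin witness that 1073 is composite.

255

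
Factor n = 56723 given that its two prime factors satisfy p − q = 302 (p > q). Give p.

Since p = q + 302, we have 56723 = q(q + 302), so q² + 302q − 56723 = 0.
Discriminant: 302² + 4·56723 = 91204 + 226892 = 318096; √318096 = 564.
q = (−302 + 564)/2 = 131, and p = q + 302 = 433.
Check: 131 · 433 = 56723.

433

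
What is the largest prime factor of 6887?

97

6887 = 71 · 97
97 is prime.
So 6887 = 71 · 97; the largest prime factor is 97.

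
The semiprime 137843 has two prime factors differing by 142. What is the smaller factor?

Since p = q + 142, we have 137843 = q(q + 142), so q² + 142q − 137843 = 0.
Discriminant: 142² + 4·137843 = 20164 + 551372 = 571536; √571536 = 756.
q = (−142 + 756)/2 = 307, and p = q + 142 = 449.
Check: 307 · 449 = 137843.

307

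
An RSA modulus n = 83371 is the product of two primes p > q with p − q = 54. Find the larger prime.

317

Since p = q + 54, we have 83371 = q(q + 54), so q² + 54q − 83371 = 0.
Discriminant: 54² + 4·83371 = 2916 + 333484 = 336400; √336400 = 580.
q = (−54 + 580)/2 = 263, and p = q + 54 = 317.
Check: 263 · 317 = 83371.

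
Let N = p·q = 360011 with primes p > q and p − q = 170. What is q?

521

Since p = q + 170, we have 360011 = q(q + 170), so q² + 170q − 360011 = 0.
Discriminant: 170² + 4·360011 = 28900 + 1440044 = 1468944; √1468944 = 1212.
q = (−170 + 1212)/2 = 521, and p = q + 170 = 691.
Check: 521 · 691 = 360011.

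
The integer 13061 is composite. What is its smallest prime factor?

13061 is odd.
Digit sum 11, not divisible by 3.
Ends in 1: not divisible by 5.
7: 13061 = 7·1865 + 6
11: 13061 = 11·1187 + 4
13: 13061 = 13·1004 + 9
17: 13061 = 17·768 + 5
19: 13061 = 19·687 + 8
23: 13061 = 23·567 + 20
29: 13061 = 29·450 + 11
31: 13061 = 31·421 + 10
37: 13061 = 37·353

37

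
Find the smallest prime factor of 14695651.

14695651 is odd.
Digit sum 37, not divisible by 3.
Ends in 1: not divisible by 5.
7: 14695651 = 7·2099378 + 5
11: 14695651 = 11·1335968 + 3
13: 14695651 = 13·1130434 + 9
17: 14695651 = 17·864450 + 1
19: 14695651 = 19·773455 + 6
23: 14695651 = 23·638941 + 8
29: 14695651 = 29·506746 + 17
31: 14695651 = 31·474053 + 8
37: 14695651 = 37·397179 + 28
41: 14695651 = 41·358430 + 21
43: 14695651 = 43·341759 + 14
47: 14695651 = 47·312673 + 20
53: 14695651 = 53·277276 + 23
59: 14695651 = 59·249078 + 49
61: 14695651 = 61·240912 + 19
67: 14695651 = 67·219338 + 5
71: 14695651 = 71·206981

71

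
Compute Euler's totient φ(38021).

37632

Factor: 38021 = 193 · 197.
φ(38021) = (193−1) · (197−1) = 192 · 196 = 37632.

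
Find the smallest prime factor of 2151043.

2151043 is odd.
Digit sum 16, not divisible by 3.
Ends in 3: not divisible by 5.
7: 2151043 = 7·307291 + 6
11: 2151043 = 11·195549 + 4
13: 2151043 = 13·165464 + 11
17: 2151043 = 17·126531 + 16
19: 2151043 = 19·113212 + 15
23: 2151043 = 23·93523 + 14
29: 2151043 = 29·74173 + 26
31: 2151043 = 31·69388 + 15
37: 2151043 = 37·58136 + 11
41: 2151043 = 41·52464 + 19
43: 2151043 = 43·50024 + 11
47: 2151043 = 47·45766 + 41
53: 2151043 = 53·40585 + 38
59: 2151043 = 59·36458 + 21
61: 2151043 = 61·35263

61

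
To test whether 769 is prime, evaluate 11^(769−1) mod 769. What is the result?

11^1 ≡ 11 (mod 769)
11^2 ≡ 11^2 = 121 ≡ 121 (mod 769)
11^4 ≡ 121^2 = 14641 ≡ 30 (mod 769)
11^8 ≡ 30^2 = 900 ≡ 131 (mod 769)
11^16 ≡ 131^2 = 17161 ≡ 243 (mod 769)
11^32 ≡ 243^2 = 59049 ≡ 605 (mod 769)
11^64 ≡ 605^2 = 366025 ≡ 750 (mod 769)
11^128 ≡ 750^2 = 562500 ≡ 361 (mod 769)
11^256 ≡ 361^2 = 130321 ≡ 360 (mod 769)
11^512 ≡ 360^2 = 129600 ≡ 408 (mod 769)
768 = 512 + 256 in binary powers of 2.
So 11^768 ≡ 408 · 360 ≡ 1 (mod 769).
Since the result is 1, base 11 gives no evidence that 769 is composite.

1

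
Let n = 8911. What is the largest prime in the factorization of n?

67

8911 = 7 · 1273
1273 = 19 · 67
67 is prime.
So 8911 = 7 · 19 · 67; the largest prime factor is 67.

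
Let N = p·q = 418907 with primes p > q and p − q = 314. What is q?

509

Since p = q + 314, we have 418907 = q(q + 314), so q² + 314q − 418907 = 0.
Discriminant: 314² + 4·418907 = 98596 + 1675628 = 1774224; √1774224 = 1332.
q = (−314 + 1332)/2 = 509, and p = q + 314 = 823.
Check: 509 · 823 = 418907.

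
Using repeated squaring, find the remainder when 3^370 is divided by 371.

305

3^1 ≡ 3 (mod 371)
3^2 ≡ 3^2 = 9 ≡ 9 (mod 371)
3^4 ≡ 9^2 = 81 ≡ 81 (mod 371)
3^8 ≡ 81^2 = 6561 ≡ 254 (mod 371)
3^16 ≡ 254^2 = 64516 ≡ 333 (mod 371)
3^32 ≡ 333^2 = 110889 ≡ 331 (mod 371)
3^64 ≡ 331^2 = 109561 ≡ 116 (mod 371)
3^128 ≡ 116^2 = 13456 ≡ 100 (mod 371)
3^256 ≡ 100^2 = 10000 ≡ 354 (mod 371)
370 = 256 + 64 + 32 + 16 + 2 in binary powers of 2.
So 3^370 ≡ 354 · 116 · 331 · 333 · 9 ≡ 305 (mod 371).
Since 305 ≠ 1, base 3 is a Fermat witness: 371 is composite.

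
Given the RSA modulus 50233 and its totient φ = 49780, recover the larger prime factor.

φ(n) = (p−1)(q−1) = n − (p+q) + 1, so p + q = 50233 − 49780 + 1 = 454.
p and q are the roots of t² − 454t + 50233 = 0.
Discriminant: 454² − 4·50233 = 206116 − 200932 = 5184; √5184 = 72.
q = (454 − 72)/2 = 191, p = (454 + 72)/2 = 263.
Check: 191 · 263 = 50233.

263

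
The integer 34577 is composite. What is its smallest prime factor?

71

34577 is odd.
Digit sum 26, not divisible by 3.
Ends in 7: not divisible by 5.
7: 34577 = 7·4939 + 4
11: 34577 = 11·3143 + 4
13: 34577 = 13·2659 + 10
17: 34577 = 17·2033 + 16
19: 34577 = 19·1819 + 16
23: 34577 = 23·1503 + 8
29: 34577 = 29·1192 + 9
31: 34577 = 31·1115 + 12
37: 34577 = 37·934 + 19
41: 34577 = 41·843 + 14
43: 34577 = 43·804 + 5
47: 34577 = 47·735 + 32
53: 34577 = 53·652 + 21
59: 34577 = 59·586 + 3
61: 34577 = 61·566 + 51
67: 34577 = 67·516 + 5
71: 34577 = 71·487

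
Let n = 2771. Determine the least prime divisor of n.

17

2771 is odd.
Digit sum 17, not divisible by 3.
Ends in 1: not divisible by 5.
7: 2771 = 7·395 + 6
11: 2771 = 11·251 + 10
13: 2771 = 13·213 + 2
17: 2771 = 17·163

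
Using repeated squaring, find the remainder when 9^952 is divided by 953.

9^1 ≡ 9 (mod 953)
9^2 ≡ 9^2 = 81 ≡ 81 (mod 953)
9^4 ≡ 81^2 = 6561 ≡ 843 (mod 953)
9^8 ≡ 843^2 = 710649 ≡ 664 (mod 953)
9^16 ≡ 664^2 = 440896 ≡ 610 (mod 953)
9^32 ≡ 610^2 = 372100 ≡ 430 (mod 953)
9^64 ≡ 430^2 = 184900 ≡ 18 (mod 953)
9^128 ≡ 18^2 = 324 ≡ 324 (mod 953)
9^256 ≡ 324^2 = 104976 ≡ 146 (mod 953)
9^512 ≡ 146^2 = 21316 ≡ 350 (mod 953)
952 = 512 + 256 + 128 + 32 + 16 + 8 in binary powers of 2.
So 9^952 ≡ 350 · 146 · 324 · 430 · 610 · 664 ≡ 1 (mod 953).
Since the result is 1, base 9 gives no evidence that 953 is composite.

1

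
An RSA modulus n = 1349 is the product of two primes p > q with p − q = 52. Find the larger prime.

Since p = q + 52, we have 1349 = q(q + 52), so q² + 52q − 1349 = 0.
Discriminant: 52² + 4·1349 = 2704 + 5396 = 8100; √8100 = 90.
q = (−52 + 90)/2 = 19, and p = q + 52 = 71.
Check: 19 · 71 = 1349.

71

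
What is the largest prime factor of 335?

335 = 5 · 67
67 is prime.
So 335 = 5 · 67; the largest prime factor is 67.

67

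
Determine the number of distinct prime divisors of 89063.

89063 = 13^2 · 527
527 = 17 · 31
89063 = 13^2 · 17 · 31, which has 3 distinct prime factors.

3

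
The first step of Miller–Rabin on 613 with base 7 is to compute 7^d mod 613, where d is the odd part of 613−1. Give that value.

613 − 1 = 612 = 2^2 · 153, so d = 153.
7^1 ≡ 7 (mod 613)
7^2 ≡ 7^2 = 49 ≡ 49 (mod 613)
7^4 ≡ 49^2 = 2401 ≡ 562 (mod 613)
7^8 ≡ 562^2 = 315844 ≡ 149 (mod 613)
7^16 ≡ 149^2 = 22201 ≡ 133 (mod 613)
7^32 ≡ 133^2 = 17689 ≡ 525 (mod 613)
7^64 ≡ 525^2 = 275625 ≡ 388 (mod 613)
7^128 ≡ 388^2 = 150544 ≡ 359 (mod 613)
153 = 128 + 16 + 8 + 1 in binary powers of 2.
So 7^153 ≡ 359 · 133 · 149 · 7 ≡ 1 (mod 613).
Since 7^d ≡ 1 (mod 613), base 7 does not prove 613 composite.

1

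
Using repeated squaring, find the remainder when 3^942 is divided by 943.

3^1 ≡ 3 (mod 943)
3^2 ≡ 3^2 = 9 ≡ 9 (mod 943)
3^4 ≡ 9^2 = 81 ≡ 81 (mod 943)
3^8 ≡ 81^2 = 6561 ≡ 903 (mod 943)
3^16 ≡ 903^2 = 815409 ≡ 657 (mod 943)
3^32 ≡ 657^2 = 431649 ≡ 698 (mod 943)
3^64 ≡ 698^2 = 487204 ≡ 616 (mod 943)
3^128 ≡ 616^2 = 379456 ≡ 370 (mod 943)
3^256 ≡ 370^2 = 136900 ≡ 165 (mod 943)
3^512 ≡ 165^2 = 27225 ≡ 821 (mod 943)
942 = 512 + 256 + 128 + 32 + 8 + 4 + 2 in binary powers of 2.
So 3^942 ≡ 821 · 165 · 370 · 698 · 903 · 81 · 9 ≡ 278 (mod 943).
Since 278 ≠ 1, base 3 is a Fermat witness: 943 is composite.

278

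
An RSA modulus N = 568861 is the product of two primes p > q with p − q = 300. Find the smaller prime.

Since p = q + 300, we have 568861 = q(q + 300), so q² + 300q − 568861 = 0.
Discriminant: 300² + 4·568861 = 90000 + 2275444 = 2365444; √2365444 = 1538.
q = (−300 + 1538)/2 = 619, and p = q + 300 = 919.
Check: 619 · 919 = 568861.

619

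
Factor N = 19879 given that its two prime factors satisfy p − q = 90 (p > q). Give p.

Since p = q + 90, we have 19879 = q(q + 90), so q² + 90q − 19879 = 0.
Discriminant: 90² + 4·19879 = 8100 + 79516 = 87616; √87616 = 296.
q = (−90 + 296)/2 = 103, and p = q + 90 = 193.
Check: 103 · 193 = 19879.

193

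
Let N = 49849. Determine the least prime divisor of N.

49849 is odd.
Digit sum 34, not divisible by 3.
Ends in 9: not divisible by 5.
7: 49849 = 7·7121 + 2
11: 49849 = 11·4531 + 8
13: 49849 = 13·3834 + 7
17: 49849 = 17·2932 + 5
19: 49849 = 19·2623 + 12
23: 49849 = 23·2167 + 8
29: 49849 = 29·1718 + 27
31: 49849 = 31·1608 + 1
37: 49849 = 37·1347 + 10
41: 49849 = 41·1215 + 34
43: 49849 = 43·1159 + 12
47: 49849 = 47·1060 + 29
53: 49849 = 53·940 + 29
59: 49849 = 59·844 + 53
61: 49849 = 61·817 + 12
67: 49849 = 67·744 + 1
71: 49849 = 71·702 + 7
73: 49849 = 73·682 + 63
79: 49849 = 79·631

79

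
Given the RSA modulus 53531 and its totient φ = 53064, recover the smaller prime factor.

199

φ(n) = (p−1)(q−1) = n − (p+q) + 1, so p + q = 53531 − 53064 + 1 = 468.
p and q are the roots of t² − 468t + 53531 = 0.
Discriminant: 468² − 4·53531 = 219024 − 214124 = 4900; √4900 = 70.
q = (468 − 70)/2 = 199, p = (468 + 70)/2 = 269.
Check: 199 · 269 = 53531.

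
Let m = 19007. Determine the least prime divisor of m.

83

19007 is odd.
Digit sum 17, not divisible by 3.
Ends in 7: not divisible by 5.
7: 19007 = 7·2715 + 2
11: 19007 = 11·1727 + 10
13: 19007 = 13·1462 + 1
17: 19007 = 17·1118 + 1
19: 19007 = 19·1000 + 7
23: 19007 = 23·826 + 9
29: 19007 = 29·655 + 12
31: 19007 = 31·613 + 4
37: 19007 = 37·513 + 26
41: 19007 = 41·463 + 24
43: 19007 = 43·442 + 1
47: 19007 = 47·404 + 19
53: 19007 = 53·358 + 33
59: 19007 = 59·322 + 9
61: 19007 = 61·311 + 36
67: 19007 = 67·283 + 46
71: 19007 = 71·267 + 50
73: 19007 = 73·260 + 27
79: 19007 = 79·240 + 47
83: 19007 = 83·229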